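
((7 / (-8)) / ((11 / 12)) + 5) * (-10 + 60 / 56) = -36.12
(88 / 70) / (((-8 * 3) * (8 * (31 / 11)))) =-121 / 52080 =-0.00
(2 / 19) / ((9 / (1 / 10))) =1 / 855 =0.00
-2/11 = -0.18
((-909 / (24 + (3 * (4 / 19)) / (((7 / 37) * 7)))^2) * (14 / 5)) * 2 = -612800027 / 72124020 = -8.50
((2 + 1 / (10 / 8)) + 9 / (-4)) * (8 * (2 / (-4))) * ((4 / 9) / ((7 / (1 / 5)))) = -44 / 1575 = -0.03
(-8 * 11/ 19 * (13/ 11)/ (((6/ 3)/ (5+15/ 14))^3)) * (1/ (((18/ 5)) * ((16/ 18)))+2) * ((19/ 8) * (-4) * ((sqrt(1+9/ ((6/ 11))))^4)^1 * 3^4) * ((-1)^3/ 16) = -598173103125/ 114688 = -5215655.54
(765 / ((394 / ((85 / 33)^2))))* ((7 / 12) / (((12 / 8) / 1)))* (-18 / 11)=-4298875 / 524414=-8.20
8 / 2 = 4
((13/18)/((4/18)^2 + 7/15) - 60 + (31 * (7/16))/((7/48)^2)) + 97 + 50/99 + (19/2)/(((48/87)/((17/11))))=296301595/421344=703.23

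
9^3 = 729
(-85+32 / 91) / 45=-7703 / 4095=-1.88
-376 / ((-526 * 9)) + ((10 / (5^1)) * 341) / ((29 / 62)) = 1458.15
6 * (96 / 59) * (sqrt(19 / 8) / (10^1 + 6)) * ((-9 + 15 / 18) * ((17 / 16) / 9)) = -833 * sqrt(38) / 5664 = -0.91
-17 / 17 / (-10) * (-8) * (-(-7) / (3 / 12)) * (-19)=2128 / 5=425.60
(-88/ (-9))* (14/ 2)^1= 616/ 9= 68.44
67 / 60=1.12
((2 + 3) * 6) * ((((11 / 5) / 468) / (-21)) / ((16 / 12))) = -11 / 2184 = -0.01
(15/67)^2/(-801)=-25/399521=-0.00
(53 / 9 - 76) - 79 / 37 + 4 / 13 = -311422 / 4329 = -71.94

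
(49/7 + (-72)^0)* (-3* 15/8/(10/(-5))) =45/2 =22.50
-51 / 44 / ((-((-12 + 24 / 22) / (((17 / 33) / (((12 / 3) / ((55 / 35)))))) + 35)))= -867 / 14140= -0.06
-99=-99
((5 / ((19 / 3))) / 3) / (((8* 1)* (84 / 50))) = 125 / 6384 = 0.02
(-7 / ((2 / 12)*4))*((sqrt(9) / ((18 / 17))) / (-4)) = 119 / 16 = 7.44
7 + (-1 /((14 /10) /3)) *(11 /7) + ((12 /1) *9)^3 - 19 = 61725135 /49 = 1259696.63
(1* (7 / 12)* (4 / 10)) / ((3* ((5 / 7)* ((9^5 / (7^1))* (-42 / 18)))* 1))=-49 / 8857350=-0.00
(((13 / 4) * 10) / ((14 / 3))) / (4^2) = 195 / 448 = 0.44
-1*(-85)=85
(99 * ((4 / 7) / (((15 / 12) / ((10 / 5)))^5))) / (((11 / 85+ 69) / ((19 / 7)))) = 1047822336 / 44988125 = 23.29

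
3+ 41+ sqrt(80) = 4 * sqrt(5)+ 44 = 52.94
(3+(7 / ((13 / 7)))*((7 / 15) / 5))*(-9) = -30.17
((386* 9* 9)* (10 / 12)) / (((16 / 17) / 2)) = 442935 / 8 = 55366.88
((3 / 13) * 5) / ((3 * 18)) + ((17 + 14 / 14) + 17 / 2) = 3103 / 117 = 26.52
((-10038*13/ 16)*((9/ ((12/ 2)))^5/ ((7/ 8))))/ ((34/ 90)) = -101925135/ 544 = -187362.38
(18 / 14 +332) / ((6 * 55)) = 2333 / 2310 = 1.01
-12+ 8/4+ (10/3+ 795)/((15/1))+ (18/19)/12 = 14809/342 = 43.30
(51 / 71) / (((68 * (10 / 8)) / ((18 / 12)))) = 9 / 710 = 0.01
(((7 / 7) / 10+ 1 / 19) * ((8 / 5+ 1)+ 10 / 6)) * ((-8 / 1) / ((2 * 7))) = -3712 / 9975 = -0.37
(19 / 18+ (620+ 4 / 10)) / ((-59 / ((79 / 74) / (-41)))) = 4418549 / 16110540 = 0.27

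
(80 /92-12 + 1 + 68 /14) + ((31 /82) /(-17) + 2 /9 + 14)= 18031079 /2019906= 8.93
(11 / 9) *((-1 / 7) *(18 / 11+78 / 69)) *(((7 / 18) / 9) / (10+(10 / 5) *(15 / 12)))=-0.00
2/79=0.03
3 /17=0.18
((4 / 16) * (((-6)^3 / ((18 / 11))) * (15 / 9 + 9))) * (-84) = 29568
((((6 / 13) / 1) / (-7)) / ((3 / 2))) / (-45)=4 / 4095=0.00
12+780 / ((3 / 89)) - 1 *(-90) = 23242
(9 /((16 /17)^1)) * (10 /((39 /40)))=1275 /13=98.08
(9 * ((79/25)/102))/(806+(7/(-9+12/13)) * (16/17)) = 711/2053220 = 0.00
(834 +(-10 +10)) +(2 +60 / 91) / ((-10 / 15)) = 75531 / 91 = 830.01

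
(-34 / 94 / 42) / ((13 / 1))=-17 / 25662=-0.00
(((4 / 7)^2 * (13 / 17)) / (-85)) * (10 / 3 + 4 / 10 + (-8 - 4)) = 25792 / 1062075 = 0.02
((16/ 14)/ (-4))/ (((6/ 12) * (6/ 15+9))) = -20/ 329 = -0.06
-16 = -16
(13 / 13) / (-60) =-1 / 60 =-0.02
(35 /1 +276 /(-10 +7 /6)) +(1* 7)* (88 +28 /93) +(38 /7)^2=157310267 /241521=651.33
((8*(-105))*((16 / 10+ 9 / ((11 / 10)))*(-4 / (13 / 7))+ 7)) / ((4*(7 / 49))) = 2957346 / 143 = 20680.74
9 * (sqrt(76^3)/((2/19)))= 12996 * sqrt(19)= 56648.25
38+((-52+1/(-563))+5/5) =-7320/563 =-13.00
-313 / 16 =-19.56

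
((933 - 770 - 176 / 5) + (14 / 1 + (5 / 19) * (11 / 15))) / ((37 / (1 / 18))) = 20234 / 94905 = 0.21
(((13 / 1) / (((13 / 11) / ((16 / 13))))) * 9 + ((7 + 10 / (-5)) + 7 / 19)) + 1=31669 / 247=128.21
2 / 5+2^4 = 82 / 5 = 16.40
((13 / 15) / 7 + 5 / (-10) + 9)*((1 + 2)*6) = 5433 / 35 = 155.23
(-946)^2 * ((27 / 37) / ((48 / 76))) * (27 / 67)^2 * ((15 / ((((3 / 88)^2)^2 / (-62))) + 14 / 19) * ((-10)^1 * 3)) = 576097237517087739420 / 166093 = 3468522078095330.56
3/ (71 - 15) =3/ 56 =0.05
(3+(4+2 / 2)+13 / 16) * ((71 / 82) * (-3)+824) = 9497055 / 1312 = 7238.61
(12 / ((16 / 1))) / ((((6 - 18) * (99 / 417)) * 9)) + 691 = 3283493 / 4752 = 690.97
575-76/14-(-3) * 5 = 4092/7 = 584.57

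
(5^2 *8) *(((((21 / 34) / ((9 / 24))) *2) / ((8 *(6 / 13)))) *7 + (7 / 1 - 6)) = 73900 / 51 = 1449.02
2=2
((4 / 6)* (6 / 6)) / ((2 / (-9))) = -3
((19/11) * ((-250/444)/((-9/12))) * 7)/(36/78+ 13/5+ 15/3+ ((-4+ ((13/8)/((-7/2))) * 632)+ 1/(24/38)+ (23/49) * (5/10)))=-423605000/13418940183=-0.03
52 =52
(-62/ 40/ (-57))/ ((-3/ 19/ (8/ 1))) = -62/ 45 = -1.38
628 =628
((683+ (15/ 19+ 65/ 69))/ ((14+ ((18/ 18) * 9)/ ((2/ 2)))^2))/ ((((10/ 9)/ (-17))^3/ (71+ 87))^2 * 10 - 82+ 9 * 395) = 23955459933032288469729/ 64275381021888215444090981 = 0.00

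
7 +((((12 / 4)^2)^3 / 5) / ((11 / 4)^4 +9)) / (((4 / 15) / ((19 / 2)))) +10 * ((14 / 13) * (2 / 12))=57670279 / 660855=87.27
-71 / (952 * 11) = -0.01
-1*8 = -8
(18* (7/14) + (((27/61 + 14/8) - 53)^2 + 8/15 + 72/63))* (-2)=-5184.13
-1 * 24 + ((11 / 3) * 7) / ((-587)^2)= -24808891 / 1033707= -24.00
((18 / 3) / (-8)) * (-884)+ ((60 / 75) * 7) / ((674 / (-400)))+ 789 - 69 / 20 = 9740827 / 6740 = 1445.23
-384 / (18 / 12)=-256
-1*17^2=-289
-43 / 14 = -3.07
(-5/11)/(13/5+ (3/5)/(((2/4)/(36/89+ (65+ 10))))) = -2225/455653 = -0.00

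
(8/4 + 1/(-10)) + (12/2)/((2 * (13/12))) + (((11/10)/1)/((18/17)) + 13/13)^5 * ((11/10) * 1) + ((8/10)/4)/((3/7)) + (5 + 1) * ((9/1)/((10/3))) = 1476167649044801/24564384000000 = 60.09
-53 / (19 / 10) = -530 / 19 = -27.89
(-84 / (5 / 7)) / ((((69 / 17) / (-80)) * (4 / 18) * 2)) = 119952 / 23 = 5215.30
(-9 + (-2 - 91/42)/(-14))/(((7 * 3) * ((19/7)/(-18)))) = 731/266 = 2.75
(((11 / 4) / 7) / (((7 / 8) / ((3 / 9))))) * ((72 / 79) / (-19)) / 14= -264 / 514843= -0.00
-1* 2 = -2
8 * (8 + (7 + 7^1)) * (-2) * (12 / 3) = -1408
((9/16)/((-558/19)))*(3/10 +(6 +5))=-2147/9920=-0.22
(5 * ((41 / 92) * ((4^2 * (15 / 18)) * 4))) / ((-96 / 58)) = -29725 / 414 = -71.80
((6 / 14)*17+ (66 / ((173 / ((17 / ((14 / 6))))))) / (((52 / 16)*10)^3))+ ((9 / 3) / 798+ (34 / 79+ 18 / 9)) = 9704166399481 / 998377766750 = 9.72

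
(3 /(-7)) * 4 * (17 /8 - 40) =909 /14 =64.93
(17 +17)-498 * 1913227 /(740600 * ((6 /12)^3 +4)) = -282972632 /1018325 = -277.88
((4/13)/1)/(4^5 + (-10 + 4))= 2/6617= 0.00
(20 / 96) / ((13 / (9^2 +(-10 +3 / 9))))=535 / 468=1.14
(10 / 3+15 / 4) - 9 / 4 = 29 / 6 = 4.83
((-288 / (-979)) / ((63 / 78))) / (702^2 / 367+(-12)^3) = -76336 / 80735193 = -0.00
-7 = -7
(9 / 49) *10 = 90 / 49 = 1.84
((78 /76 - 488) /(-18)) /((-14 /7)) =-18505 /1368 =-13.53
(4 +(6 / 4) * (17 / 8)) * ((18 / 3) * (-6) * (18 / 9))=-1035 / 2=-517.50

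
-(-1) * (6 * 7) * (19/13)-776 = -9290/13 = -714.62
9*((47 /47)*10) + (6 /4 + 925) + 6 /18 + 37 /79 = 482201 /474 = 1017.30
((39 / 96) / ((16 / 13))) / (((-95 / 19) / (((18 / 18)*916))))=-38701 / 640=-60.47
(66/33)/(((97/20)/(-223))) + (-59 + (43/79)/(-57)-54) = -89528314/436791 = -204.97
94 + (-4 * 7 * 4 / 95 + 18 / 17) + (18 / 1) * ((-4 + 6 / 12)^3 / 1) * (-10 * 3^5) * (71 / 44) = 3026230.87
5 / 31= 0.16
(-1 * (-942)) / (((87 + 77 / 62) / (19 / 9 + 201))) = 35587504 / 16413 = 2168.25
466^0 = 1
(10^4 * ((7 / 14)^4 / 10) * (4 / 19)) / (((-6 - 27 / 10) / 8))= -20000 / 1653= -12.10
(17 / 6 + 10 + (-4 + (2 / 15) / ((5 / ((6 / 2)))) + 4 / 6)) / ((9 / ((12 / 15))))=958 / 1125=0.85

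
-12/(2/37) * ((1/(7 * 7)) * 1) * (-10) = 45.31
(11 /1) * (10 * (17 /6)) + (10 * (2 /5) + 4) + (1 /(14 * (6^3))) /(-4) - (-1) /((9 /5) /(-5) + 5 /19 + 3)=108936877 /340416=320.01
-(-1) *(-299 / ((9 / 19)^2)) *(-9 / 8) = 107939 / 72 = 1499.15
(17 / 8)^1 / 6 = 0.35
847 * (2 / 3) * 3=1694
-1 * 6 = -6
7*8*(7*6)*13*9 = 275184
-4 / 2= -2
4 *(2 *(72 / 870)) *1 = 96 / 145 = 0.66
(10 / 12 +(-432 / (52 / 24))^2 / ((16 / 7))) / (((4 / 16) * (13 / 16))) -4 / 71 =40070812772 / 467961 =85628.53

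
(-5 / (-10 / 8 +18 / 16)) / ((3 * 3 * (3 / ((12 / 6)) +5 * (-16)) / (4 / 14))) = -160 / 9891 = -0.02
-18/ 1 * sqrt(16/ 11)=-72 * sqrt(11)/ 11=-21.71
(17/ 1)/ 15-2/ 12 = 0.97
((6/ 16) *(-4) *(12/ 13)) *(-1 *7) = 126/ 13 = 9.69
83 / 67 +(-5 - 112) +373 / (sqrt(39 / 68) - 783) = -1615315232 / 13896671 - 746 *sqrt(663) / 41690013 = -116.24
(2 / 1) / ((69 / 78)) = 52 / 23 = 2.26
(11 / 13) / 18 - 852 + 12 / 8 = -99503 / 117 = -850.45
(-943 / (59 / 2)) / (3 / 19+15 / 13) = -232921 / 9558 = -24.37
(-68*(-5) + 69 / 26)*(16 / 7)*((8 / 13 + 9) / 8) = 1113625 / 1183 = 941.36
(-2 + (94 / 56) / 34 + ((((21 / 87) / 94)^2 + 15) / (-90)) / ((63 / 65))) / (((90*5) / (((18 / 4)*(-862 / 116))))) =65527961533751 / 415443221071200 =0.16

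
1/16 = 0.06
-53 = -53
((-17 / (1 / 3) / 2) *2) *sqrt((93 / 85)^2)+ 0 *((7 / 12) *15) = -279 / 5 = -55.80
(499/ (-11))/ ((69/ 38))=-18962/ 759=-24.98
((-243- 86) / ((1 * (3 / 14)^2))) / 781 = -64484 / 7029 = -9.17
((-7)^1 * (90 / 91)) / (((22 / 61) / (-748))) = 186660 / 13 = 14358.46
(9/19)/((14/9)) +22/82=6247/10906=0.57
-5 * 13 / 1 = -65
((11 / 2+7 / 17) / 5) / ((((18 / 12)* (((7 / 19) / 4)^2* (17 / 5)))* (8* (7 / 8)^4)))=198139904 / 34000561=5.83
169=169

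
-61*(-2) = 122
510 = 510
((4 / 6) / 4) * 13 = 13 / 6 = 2.17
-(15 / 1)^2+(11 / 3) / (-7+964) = -58724 / 261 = -225.00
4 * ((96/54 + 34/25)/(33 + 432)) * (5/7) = 2824/146475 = 0.02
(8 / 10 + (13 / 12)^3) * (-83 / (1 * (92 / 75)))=-7427255 / 52992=-140.16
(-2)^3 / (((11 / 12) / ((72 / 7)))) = -6912 / 77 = -89.77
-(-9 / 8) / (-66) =-3 / 176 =-0.02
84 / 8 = 10.50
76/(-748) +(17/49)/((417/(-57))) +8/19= 6582866/24199483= 0.27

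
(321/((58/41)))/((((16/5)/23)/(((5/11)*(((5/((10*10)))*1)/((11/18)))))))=60.65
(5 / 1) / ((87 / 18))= 30 / 29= 1.03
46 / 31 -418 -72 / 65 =-841512 / 2015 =-417.62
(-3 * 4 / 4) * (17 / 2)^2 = -867 / 4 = -216.75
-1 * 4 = -4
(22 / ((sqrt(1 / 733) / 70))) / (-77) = -20 * sqrt(733) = -541.48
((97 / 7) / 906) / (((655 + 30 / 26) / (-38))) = -23959 / 27048630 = -0.00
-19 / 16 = -1.19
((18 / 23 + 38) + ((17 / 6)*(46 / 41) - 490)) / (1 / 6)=-2535002 / 943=-2688.23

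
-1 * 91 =-91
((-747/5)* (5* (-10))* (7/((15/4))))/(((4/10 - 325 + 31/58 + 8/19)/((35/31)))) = -896366800/18427237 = -48.64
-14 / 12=-1.17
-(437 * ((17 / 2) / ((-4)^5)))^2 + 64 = 213245415 / 4194304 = 50.84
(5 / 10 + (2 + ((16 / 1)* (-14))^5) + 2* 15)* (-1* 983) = 1108724399670889 / 2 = 554362199835444.50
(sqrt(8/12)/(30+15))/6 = sqrt(6)/810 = 0.00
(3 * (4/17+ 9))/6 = 157/34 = 4.62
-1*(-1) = 1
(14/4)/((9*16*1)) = 0.02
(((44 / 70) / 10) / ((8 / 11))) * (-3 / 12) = -121 / 5600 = -0.02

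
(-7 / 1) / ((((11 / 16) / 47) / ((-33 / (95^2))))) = 15792 / 9025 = 1.75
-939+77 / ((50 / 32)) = -22243 / 25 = -889.72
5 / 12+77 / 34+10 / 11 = 8057 / 2244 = 3.59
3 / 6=1 / 2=0.50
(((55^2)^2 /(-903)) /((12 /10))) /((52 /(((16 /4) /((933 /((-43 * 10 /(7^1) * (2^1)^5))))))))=7320500000 /5348889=1368.60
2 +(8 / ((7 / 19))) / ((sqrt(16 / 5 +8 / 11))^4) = 3.41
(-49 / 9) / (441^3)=-1 / 15752961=-0.00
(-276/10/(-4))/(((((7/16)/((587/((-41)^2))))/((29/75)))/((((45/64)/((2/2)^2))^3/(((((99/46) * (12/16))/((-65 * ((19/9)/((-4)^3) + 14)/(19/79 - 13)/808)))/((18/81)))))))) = 372013129324525/41453529373605888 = 0.01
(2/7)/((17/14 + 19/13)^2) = 9464/237169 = 0.04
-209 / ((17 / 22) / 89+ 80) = -409222 / 156657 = -2.61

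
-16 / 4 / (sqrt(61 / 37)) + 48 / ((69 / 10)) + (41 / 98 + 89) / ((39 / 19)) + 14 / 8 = 3063191 / 58604 - 4*sqrt(2257) / 61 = 49.15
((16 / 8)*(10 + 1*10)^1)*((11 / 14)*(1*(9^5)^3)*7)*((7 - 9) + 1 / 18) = -88075650951599850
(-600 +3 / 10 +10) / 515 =-5897 / 5150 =-1.15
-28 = -28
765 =765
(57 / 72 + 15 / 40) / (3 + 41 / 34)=119 / 429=0.28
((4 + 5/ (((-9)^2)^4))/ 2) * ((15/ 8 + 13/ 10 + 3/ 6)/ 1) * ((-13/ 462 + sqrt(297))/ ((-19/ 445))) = 1394541614011/ 287896470048-750907022929 * sqrt(33)/ 1454022576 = -2961.84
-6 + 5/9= -49/9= -5.44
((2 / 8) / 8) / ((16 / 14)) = 7 / 256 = 0.03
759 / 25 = 30.36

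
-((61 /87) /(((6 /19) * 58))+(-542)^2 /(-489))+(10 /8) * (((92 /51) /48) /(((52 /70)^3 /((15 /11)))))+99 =45406746143644309 /64879537117824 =699.86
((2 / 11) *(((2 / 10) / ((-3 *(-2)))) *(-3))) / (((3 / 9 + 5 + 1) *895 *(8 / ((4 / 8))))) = -3 / 14964400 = -0.00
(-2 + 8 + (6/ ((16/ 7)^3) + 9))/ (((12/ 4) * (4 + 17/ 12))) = 31749/ 33280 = 0.95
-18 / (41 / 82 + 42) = -36 / 85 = -0.42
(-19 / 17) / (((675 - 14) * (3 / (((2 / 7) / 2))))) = -19 / 235977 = -0.00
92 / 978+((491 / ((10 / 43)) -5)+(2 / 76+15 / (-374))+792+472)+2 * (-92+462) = 71414445721 / 17374170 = 4110.38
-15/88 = -0.17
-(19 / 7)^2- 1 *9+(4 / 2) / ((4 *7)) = -1597 / 98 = -16.30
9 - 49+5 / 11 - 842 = -9697 / 11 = -881.55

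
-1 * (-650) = 650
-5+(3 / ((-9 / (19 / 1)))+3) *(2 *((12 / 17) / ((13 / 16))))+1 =-2164 / 221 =-9.79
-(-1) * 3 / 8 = 3 / 8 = 0.38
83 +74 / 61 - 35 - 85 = -35.79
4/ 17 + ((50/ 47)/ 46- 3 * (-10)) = 556059/ 18377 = 30.26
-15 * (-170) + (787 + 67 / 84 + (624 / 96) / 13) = 280417 / 84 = 3338.30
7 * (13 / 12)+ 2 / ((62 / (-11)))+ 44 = 19057 / 372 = 51.23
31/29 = 1.07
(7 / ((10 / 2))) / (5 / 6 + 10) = 42 / 325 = 0.13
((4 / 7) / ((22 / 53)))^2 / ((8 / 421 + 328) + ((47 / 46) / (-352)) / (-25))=174077100800 / 30130790236393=0.01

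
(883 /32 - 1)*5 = 4255 /32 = 132.97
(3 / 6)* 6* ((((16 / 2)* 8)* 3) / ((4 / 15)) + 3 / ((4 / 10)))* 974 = 2125755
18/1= 18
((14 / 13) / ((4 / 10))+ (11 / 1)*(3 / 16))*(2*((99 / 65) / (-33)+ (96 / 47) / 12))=374831 / 317720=1.18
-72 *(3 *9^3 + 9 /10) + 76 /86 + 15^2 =-33820127 /215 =-157302.92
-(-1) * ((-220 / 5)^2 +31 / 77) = 149103 / 77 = 1936.40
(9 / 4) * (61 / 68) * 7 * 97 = 372771 / 272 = 1370.48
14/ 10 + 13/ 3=86/ 15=5.73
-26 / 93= -0.28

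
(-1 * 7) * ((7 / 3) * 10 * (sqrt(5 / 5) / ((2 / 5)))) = -1225 / 3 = -408.33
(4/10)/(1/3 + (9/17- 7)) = -102/1565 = -0.07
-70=-70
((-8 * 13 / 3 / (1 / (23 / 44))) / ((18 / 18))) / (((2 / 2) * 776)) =-299 / 12804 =-0.02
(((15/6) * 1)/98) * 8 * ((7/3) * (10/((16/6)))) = 25/14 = 1.79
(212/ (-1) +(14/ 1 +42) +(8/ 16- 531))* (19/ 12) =-26087/ 24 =-1086.96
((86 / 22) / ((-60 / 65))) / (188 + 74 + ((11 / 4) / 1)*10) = -559 / 38214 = -0.01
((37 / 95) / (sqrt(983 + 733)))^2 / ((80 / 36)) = 4107 / 103246000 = 0.00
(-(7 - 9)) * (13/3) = 26/3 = 8.67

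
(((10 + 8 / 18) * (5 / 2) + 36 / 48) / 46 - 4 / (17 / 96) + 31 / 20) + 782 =107195173 / 140760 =761.55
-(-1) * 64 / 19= 64 / 19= 3.37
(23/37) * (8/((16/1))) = 23/74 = 0.31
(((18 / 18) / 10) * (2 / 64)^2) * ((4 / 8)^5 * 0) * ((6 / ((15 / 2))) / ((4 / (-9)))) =0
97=97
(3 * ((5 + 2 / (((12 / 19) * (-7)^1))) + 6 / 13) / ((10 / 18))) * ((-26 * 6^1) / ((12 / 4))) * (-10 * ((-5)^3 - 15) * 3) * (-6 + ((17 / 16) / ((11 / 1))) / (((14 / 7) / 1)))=773526375 / 22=35160289.77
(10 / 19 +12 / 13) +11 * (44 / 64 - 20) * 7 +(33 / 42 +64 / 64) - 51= -42459465 / 27664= -1534.83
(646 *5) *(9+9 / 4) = 72675 / 2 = 36337.50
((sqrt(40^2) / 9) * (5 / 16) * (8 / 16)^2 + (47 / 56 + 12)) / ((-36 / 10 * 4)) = -16615 / 18144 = -0.92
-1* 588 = -588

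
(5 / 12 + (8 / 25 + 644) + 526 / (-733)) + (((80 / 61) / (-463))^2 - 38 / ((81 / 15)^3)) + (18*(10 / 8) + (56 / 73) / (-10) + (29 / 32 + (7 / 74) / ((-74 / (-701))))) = 614627339925489803720060347 / 920096152021236447525600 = 668.00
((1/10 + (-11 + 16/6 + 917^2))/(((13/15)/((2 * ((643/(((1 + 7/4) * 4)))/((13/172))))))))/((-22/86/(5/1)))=-599837417793220/20449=-29333337463.60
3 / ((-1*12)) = -0.25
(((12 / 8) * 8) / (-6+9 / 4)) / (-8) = 2 / 5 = 0.40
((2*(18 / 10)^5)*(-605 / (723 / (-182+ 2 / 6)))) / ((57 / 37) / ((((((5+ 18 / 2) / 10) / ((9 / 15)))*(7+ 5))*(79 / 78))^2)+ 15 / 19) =49608514888050888 / 6833788197625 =7259.30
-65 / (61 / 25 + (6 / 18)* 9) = -11.95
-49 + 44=-5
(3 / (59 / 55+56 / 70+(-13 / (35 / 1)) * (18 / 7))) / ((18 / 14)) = 18865 / 7419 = 2.54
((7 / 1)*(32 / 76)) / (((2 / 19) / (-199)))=-5572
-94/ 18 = -47/ 9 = -5.22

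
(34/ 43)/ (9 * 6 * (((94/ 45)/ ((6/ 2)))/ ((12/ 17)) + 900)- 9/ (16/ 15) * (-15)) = 8160/ 503407837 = 0.00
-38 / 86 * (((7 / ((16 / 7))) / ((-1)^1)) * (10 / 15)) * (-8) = -931 / 129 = -7.22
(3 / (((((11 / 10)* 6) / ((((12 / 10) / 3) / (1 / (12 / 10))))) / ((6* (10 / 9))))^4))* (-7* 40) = -46.42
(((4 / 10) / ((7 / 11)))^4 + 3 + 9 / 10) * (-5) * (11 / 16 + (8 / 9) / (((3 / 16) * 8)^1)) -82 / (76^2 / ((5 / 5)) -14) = -2772169511813 / 106723764000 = -25.98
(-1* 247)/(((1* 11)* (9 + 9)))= -247/198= -1.25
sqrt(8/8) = 1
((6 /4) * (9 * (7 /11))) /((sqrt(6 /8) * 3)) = 3.31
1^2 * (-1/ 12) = -1/ 12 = -0.08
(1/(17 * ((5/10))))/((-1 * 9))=-2/153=-0.01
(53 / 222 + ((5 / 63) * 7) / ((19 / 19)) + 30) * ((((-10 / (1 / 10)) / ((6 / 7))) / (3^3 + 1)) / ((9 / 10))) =-2563625 / 17982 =-142.57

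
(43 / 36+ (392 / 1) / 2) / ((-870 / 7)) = -49693 / 31320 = -1.59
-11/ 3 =-3.67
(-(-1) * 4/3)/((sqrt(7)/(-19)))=-76 * sqrt(7)/21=-9.58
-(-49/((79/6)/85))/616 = 1785/3476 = 0.51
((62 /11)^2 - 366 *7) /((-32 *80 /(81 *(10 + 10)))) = 12399399 /7744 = 1601.16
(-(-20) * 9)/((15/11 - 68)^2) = 21780/537289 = 0.04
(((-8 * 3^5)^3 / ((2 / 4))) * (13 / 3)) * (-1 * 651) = 41449745046528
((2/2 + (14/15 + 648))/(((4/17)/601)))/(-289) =-5859149/1020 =-5744.26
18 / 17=1.06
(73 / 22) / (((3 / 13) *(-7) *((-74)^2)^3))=-949 / 75863398461312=-0.00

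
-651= -651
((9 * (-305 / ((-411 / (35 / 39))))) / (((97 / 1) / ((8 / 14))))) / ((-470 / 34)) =-20740 / 8119579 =-0.00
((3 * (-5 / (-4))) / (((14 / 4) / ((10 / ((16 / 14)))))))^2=5625 / 64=87.89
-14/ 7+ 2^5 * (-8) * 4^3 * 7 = -114690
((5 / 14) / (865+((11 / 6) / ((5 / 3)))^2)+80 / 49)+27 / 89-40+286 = 93659025379 / 377754181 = 247.94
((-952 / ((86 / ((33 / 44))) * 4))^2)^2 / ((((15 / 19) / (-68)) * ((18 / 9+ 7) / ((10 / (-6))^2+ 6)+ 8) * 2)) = -88.56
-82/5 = -16.40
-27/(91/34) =-10.09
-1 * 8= -8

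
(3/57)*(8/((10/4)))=16/95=0.17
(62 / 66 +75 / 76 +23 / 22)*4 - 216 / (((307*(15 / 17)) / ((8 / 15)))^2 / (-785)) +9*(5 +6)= 274649923578 / 2462255125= 111.54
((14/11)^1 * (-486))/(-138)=1134/253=4.48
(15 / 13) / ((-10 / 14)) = -21 / 13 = -1.62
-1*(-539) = 539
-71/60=-1.18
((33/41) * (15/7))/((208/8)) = 495/7462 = 0.07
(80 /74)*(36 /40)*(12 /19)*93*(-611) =-24547536 /703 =-34918.26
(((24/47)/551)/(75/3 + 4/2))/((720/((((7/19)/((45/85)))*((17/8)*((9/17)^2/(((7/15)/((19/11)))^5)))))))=115745625/8432792699408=0.00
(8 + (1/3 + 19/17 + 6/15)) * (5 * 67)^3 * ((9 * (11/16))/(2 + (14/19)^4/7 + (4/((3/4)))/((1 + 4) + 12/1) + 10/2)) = 1384589336154975/4444511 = 311527935.50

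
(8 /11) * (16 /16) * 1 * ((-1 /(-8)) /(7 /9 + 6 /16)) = 72 /913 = 0.08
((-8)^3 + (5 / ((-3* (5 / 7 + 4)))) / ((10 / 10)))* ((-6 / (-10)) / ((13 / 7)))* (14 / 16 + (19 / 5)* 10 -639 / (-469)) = -7657702033 / 1149720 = -6660.49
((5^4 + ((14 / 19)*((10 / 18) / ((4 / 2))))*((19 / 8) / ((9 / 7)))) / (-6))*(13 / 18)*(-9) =5268185 / 7776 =677.49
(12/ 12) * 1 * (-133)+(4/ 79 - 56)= -14927/ 79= -188.95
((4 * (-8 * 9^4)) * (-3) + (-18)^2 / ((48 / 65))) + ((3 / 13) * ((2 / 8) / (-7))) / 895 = 51334355913 / 81445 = 630294.75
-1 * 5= -5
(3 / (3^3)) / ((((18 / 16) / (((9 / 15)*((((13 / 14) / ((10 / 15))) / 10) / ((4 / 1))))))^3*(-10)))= -2197 / 30870000000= -0.00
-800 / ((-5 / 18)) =2880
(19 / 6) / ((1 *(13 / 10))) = 95 / 39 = 2.44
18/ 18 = 1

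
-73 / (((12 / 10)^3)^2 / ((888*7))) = -295421875 / 1944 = -151965.99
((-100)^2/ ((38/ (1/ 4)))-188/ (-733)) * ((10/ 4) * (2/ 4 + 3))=16096885/ 27854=577.90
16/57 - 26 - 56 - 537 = -35267/57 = -618.72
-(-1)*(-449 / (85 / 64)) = -28736 / 85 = -338.07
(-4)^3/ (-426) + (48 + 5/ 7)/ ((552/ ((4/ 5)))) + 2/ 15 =8097/ 22862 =0.35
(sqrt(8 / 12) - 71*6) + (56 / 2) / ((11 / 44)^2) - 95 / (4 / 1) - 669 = -2683 / 4 + sqrt(6) / 3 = -669.93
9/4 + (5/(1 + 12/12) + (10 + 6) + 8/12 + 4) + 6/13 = 4037/156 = 25.88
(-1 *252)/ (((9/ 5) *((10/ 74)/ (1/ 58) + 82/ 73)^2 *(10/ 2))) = -0.35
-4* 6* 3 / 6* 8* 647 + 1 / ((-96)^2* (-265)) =-151692410881 / 2442240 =-62112.00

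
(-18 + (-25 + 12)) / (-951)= 31 / 951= 0.03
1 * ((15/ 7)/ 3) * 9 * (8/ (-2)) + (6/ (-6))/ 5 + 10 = -557/ 35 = -15.91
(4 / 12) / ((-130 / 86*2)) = -43 / 390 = -0.11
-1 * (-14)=14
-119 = -119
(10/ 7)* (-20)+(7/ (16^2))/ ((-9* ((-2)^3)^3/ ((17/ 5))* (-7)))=-1179648119/ 41287680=-28.57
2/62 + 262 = 8123/31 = 262.03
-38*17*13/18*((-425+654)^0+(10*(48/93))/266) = -103207/217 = -475.61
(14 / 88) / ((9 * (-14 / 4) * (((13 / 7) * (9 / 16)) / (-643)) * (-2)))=-18004 / 11583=-1.55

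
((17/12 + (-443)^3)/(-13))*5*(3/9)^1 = 5216298335/468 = 11145936.61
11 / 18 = 0.61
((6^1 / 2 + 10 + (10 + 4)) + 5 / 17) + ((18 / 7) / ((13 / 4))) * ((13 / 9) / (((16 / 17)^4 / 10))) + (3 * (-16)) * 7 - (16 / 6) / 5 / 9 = -19359034477 / 65802240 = -294.20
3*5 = 15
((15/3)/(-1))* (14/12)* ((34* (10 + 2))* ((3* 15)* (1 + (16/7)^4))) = -1039436100/343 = -3030425.95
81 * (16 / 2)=648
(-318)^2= 101124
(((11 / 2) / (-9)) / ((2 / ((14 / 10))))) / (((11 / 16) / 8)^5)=-60129542144 / 658845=-91265.08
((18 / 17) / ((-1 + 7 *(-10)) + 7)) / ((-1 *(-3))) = -3 / 544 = -0.01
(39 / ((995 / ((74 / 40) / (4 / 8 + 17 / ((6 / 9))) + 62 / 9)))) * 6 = 32573 / 19900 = 1.64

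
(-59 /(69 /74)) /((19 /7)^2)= -213934 /24909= -8.59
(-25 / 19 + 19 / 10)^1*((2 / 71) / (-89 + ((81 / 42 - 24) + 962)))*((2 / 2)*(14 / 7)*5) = 1036 / 5356879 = 0.00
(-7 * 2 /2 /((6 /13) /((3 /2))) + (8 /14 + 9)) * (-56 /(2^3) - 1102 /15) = 148461 /140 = 1060.44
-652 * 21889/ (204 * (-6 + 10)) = -3567907/ 204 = -17489.74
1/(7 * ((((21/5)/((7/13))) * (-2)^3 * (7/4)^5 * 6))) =-320/13764933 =-0.00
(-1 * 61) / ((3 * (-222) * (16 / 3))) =61 / 3552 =0.02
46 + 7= 53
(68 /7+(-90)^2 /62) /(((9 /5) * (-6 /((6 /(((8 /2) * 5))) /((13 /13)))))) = -15229 /3906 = -3.90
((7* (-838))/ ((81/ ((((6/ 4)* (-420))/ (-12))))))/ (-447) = 102655/ 12069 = 8.51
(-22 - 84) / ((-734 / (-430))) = -62.10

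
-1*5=-5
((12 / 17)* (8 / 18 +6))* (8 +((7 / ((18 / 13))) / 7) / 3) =51620 / 1377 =37.49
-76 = -76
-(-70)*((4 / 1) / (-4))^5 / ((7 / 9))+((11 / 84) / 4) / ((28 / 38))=-423151 / 4704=-89.96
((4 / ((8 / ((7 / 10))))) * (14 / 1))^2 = 2401 / 100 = 24.01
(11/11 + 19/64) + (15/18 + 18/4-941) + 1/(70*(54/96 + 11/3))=-1274625287/1364160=-934.37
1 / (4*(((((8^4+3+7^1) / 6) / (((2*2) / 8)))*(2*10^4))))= 3 / 328480000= 0.00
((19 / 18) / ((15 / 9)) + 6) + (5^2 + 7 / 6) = 164 / 5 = 32.80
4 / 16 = 1 / 4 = 0.25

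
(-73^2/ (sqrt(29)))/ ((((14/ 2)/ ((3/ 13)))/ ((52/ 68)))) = -15987 *sqrt(29)/ 3451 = -24.95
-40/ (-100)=2/ 5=0.40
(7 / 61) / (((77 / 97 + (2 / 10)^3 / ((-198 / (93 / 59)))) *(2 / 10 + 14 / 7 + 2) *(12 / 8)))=157382500 / 6858243969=0.02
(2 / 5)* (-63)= -126 / 5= -25.20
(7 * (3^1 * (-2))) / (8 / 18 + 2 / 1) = -189 / 11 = -17.18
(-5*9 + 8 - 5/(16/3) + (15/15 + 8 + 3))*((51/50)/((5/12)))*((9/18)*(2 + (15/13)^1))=-520659/5200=-100.13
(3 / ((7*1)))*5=15 / 7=2.14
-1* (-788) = 788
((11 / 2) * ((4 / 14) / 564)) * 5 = 55 / 3948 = 0.01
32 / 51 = 0.63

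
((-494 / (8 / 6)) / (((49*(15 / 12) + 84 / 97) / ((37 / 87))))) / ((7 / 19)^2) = -640040726 / 34247521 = -18.69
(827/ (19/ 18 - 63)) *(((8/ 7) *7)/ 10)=-59544/ 5575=-10.68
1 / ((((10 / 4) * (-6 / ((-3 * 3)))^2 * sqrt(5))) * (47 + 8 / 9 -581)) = -81 * sqrt(5) / 239900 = -0.00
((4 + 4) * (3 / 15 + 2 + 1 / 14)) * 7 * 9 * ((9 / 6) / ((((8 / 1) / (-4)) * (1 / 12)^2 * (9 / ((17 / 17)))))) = -68688 / 5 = -13737.60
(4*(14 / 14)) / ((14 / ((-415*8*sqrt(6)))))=-6640*sqrt(6) / 7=-2323.52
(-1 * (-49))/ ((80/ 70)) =343/ 8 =42.88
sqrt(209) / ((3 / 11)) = 11 * sqrt(209) / 3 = 53.01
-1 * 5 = -5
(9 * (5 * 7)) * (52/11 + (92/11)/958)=7860510/5269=1491.84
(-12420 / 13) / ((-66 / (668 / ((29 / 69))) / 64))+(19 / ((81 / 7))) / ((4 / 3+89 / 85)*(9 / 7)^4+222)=110362315924106075 / 74951264817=1472454.35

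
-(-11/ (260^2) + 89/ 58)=-3007881/ 1960400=-1.53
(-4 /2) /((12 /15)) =-5 /2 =-2.50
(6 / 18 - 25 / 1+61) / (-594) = -0.06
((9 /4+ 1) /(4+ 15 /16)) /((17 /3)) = 156 /1343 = 0.12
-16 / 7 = -2.29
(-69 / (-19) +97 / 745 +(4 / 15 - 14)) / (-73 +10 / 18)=635163 / 4614530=0.14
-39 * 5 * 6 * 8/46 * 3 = -14040/23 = -610.43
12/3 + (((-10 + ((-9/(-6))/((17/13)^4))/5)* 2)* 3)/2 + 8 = -14776731/835210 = -17.69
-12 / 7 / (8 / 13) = -2.79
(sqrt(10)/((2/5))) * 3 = 15 * sqrt(10)/2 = 23.72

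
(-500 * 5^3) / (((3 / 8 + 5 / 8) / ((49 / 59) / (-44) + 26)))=-1053859375 / 649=-1623820.30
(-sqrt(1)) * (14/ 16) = -7/ 8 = -0.88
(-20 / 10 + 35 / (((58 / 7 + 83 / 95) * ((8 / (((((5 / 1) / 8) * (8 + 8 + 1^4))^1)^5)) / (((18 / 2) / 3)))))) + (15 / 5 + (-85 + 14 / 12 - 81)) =928666915919759 / 4790157312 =193869.82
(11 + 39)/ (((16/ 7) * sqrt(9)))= 175/ 24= 7.29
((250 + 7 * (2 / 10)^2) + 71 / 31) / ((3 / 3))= 195742 / 775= 252.57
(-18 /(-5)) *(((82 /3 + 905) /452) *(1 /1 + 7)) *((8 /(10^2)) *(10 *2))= 268512 /2825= 95.05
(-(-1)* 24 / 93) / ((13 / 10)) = 80 / 403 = 0.20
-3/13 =-0.23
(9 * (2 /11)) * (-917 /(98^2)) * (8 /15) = -1572 /18865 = -0.08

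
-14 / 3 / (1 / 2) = -28 / 3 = -9.33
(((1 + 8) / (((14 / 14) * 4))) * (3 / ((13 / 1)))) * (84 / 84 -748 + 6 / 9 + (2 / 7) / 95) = -1030797 / 2660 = -387.52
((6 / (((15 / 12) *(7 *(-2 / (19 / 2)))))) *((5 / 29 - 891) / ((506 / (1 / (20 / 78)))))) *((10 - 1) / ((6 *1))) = 86143473 / 2567950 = 33.55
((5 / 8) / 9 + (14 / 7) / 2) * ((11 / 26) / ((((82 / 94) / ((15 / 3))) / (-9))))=-199045 / 8528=-23.34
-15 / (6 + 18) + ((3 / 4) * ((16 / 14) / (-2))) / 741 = -8653 / 13832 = -0.63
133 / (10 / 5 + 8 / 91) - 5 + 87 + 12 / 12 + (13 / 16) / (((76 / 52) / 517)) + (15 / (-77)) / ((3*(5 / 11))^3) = 207815651 / 478800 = 434.03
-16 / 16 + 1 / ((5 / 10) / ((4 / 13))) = -0.38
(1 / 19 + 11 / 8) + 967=147201 / 152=968.43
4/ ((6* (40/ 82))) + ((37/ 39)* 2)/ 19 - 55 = -396683/ 7410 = -53.53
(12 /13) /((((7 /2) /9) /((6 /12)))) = 1.19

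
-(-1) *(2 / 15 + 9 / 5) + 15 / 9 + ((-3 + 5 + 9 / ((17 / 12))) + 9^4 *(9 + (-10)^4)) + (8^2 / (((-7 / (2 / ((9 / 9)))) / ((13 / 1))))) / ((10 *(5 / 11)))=195365300751 / 2975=65669008.66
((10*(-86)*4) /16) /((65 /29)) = -1247 /13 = -95.92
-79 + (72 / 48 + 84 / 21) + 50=-47 / 2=-23.50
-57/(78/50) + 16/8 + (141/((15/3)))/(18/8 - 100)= -885127/25415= -34.83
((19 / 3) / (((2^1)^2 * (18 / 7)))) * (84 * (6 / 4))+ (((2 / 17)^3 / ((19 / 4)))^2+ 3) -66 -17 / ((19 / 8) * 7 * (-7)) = 75468113498839 / 5123633496492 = 14.73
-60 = -60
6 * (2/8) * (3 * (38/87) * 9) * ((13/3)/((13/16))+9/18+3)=9063/58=156.26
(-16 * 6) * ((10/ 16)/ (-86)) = 30/ 43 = 0.70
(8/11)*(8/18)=32/99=0.32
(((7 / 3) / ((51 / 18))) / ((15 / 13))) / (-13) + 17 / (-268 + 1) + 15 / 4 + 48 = 1562367 / 30260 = 51.63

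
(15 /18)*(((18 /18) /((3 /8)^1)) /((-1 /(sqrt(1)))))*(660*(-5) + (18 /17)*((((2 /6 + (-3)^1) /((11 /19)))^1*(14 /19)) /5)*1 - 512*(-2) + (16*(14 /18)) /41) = 5058.70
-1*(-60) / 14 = 30 / 7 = 4.29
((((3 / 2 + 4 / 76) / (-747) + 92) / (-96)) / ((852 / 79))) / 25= -206304787 / 58043692800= -0.00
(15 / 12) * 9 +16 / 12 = 151 / 12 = 12.58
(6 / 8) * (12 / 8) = 9 / 8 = 1.12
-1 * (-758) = 758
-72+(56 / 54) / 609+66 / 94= -7871311 / 110403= -71.30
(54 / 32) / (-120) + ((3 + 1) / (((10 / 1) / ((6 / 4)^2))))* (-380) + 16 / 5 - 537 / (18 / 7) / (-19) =-11958977 / 36480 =-327.82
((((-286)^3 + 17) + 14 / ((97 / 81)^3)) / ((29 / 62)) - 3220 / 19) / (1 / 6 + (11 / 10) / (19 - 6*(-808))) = -918083552265436943835 / 3063562157716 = -299678447.83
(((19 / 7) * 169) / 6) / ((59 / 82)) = 131651 / 1239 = 106.26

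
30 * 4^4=7680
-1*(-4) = 4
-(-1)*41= 41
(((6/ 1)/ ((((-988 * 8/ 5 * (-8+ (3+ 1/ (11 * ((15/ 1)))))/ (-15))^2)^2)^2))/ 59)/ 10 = 329999218378515279293060302734375/ 191005185506093017734516197318734002798137302242163687424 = 0.00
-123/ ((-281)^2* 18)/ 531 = -41/ 251569746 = -0.00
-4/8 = -1/2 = -0.50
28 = 28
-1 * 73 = -73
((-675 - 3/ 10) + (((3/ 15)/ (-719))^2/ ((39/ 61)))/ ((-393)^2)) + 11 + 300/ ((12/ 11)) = -60612458056931893/ 155696013503550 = -389.30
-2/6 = -1/3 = -0.33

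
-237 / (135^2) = -79 / 6075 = -0.01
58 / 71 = 0.82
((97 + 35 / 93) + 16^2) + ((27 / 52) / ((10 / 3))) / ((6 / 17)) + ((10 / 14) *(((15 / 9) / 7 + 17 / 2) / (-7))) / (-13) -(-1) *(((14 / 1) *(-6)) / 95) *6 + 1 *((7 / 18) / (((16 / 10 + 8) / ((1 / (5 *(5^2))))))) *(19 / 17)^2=5714899474028287 / 16394733482400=348.58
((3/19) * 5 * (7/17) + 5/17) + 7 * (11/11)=2461/323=7.62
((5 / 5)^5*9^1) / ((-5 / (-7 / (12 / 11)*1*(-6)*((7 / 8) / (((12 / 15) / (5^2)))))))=-121275 / 64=-1894.92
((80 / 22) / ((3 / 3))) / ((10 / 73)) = 292 / 11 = 26.55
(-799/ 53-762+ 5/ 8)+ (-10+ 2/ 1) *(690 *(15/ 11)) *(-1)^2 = -38728565/ 4664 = -8303.72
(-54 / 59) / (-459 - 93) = 9 / 5428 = 0.00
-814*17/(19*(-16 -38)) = 6919/513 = 13.49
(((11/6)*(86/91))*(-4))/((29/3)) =-1892/2639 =-0.72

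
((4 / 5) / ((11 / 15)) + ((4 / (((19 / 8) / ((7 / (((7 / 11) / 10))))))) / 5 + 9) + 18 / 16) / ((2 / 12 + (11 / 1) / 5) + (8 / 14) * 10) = 8474025 / 1418692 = 5.97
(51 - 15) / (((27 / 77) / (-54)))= -5544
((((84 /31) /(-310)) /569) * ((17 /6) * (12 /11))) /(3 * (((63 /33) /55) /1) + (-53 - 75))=15708 /42310439993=0.00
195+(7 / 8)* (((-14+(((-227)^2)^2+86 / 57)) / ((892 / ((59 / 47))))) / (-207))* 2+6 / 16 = -62120375933731 / 1978645104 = -31395.41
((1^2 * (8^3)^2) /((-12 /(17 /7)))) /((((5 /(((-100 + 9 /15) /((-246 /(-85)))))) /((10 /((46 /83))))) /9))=55806427136 /943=59179668.22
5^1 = 5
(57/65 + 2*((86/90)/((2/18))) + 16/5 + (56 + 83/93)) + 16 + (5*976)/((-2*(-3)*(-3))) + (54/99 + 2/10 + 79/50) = -348333247/1994850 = -174.62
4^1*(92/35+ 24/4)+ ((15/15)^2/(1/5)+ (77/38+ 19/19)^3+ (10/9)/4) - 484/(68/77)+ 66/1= -121811184547/293839560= -414.55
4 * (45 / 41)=180 / 41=4.39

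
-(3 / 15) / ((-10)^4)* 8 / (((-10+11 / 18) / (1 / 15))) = 3 / 2640625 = 0.00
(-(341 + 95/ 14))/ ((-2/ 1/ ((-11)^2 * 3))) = 1767447/ 28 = 63123.11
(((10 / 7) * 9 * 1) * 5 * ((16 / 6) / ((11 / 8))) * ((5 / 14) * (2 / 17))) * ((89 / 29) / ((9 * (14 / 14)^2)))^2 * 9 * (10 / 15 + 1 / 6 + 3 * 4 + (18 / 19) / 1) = 99551128000 / 1317740193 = 75.55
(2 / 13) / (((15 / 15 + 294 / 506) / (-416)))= -1012 / 25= -40.48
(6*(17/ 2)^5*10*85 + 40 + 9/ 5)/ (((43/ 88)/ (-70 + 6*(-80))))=-10952423956870/ 43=-254707533880.70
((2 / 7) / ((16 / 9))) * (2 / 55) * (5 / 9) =1 / 308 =0.00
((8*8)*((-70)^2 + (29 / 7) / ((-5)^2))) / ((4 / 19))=260688816 / 175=1489650.38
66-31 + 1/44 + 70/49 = 11227/308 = 36.45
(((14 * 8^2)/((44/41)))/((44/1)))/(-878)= -1148/53119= -0.02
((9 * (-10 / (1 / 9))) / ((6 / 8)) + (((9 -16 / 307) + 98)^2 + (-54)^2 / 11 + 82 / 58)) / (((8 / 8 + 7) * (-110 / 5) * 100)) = -159712895923 / 264575792800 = -0.60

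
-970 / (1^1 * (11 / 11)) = -970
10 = 10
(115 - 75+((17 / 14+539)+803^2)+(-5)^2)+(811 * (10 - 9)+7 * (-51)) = 9042155 / 14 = 645868.21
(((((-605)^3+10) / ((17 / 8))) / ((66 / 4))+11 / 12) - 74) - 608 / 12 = -14172765055 / 2244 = -6315848.95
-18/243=-2/27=-0.07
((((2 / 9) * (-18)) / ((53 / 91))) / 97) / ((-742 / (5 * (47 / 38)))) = 3055 / 5176987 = 0.00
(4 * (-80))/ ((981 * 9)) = -320/ 8829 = -0.04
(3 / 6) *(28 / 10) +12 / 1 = 13.40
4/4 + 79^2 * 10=62411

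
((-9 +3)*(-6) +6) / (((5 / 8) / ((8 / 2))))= 1344 / 5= 268.80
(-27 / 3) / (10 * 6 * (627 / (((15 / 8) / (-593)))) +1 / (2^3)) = 72 / 95183615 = 0.00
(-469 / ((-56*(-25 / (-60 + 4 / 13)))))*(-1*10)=-12998 / 65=-199.97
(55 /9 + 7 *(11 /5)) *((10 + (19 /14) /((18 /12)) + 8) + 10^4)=203664296 /945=215517.77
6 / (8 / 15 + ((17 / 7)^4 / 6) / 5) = 3.54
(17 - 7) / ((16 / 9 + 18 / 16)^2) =1.19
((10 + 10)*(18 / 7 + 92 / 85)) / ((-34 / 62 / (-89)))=23992264 / 2023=11859.74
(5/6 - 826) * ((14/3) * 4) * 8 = -1109024/9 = -123224.89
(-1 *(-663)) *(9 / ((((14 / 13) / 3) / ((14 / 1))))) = 232713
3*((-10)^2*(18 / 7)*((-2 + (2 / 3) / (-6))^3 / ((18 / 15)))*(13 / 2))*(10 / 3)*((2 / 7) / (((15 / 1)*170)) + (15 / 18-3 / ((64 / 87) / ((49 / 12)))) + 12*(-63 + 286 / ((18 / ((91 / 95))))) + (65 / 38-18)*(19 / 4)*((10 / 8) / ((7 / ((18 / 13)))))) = 3098263628481325 / 38864448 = 79719738.42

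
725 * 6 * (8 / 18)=5800 / 3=1933.33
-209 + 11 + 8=-190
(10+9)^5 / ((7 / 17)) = 42093683 / 7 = 6013383.29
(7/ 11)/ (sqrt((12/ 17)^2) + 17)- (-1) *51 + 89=66237/ 473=140.04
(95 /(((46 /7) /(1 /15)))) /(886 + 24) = 19 /17940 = 0.00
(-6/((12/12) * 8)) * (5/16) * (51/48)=-255/1024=-0.25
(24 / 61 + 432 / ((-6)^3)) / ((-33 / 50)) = 4900 / 2013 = 2.43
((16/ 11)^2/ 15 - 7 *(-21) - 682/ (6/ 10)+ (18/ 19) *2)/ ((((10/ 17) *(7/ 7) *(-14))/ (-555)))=-3060395097/ 45980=-66559.27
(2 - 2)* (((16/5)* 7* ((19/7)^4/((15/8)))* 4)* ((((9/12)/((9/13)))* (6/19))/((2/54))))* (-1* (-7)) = 0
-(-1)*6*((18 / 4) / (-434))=-27 / 434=-0.06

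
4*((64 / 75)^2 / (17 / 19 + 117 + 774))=155648 / 47660625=0.00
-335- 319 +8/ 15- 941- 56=-24757/ 15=-1650.47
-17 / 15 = -1.13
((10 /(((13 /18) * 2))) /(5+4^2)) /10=3 /91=0.03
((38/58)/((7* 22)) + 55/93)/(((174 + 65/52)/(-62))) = -989588/4695999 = -0.21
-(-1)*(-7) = -7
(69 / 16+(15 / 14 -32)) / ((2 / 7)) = -2981 / 32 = -93.16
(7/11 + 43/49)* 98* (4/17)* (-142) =-54528/11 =-4957.09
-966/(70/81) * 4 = -4471.20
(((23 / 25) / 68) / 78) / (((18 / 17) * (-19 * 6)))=-23 / 16005600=-0.00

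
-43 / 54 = -0.80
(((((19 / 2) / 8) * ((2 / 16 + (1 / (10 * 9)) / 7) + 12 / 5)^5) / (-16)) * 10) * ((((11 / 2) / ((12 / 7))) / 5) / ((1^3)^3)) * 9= -2186857756635503550863 / 4955453050060800000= -441.30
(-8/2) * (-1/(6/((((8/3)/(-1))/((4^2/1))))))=-1/9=-0.11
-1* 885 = -885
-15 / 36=-5 / 12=-0.42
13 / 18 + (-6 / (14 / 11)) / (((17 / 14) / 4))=-4531 / 306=-14.81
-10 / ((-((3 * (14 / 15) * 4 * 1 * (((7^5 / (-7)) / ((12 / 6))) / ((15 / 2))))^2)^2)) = 158203125 / 163414561377509378048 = 0.00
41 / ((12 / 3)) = 41 / 4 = 10.25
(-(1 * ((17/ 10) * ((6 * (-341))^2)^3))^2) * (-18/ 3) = 2332687995110307930209143164440854786676736/ 25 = 93307519804412317208365730000000000000000.00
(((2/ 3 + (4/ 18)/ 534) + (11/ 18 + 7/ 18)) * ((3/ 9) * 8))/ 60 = 8012/ 108135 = 0.07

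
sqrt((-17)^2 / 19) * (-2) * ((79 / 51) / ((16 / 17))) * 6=-1343 * sqrt(19) / 76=-77.03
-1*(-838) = 838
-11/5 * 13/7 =-143/35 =-4.09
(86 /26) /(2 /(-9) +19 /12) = 1548 /637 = 2.43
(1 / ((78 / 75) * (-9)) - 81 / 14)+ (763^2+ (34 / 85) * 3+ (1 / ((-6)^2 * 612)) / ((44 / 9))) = 28531267257607 / 49008960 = 582164.31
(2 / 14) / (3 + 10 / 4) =2 / 77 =0.03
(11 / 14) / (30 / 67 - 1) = -737 / 518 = -1.42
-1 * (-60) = 60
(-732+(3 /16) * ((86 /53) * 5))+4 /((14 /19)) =-2151949 /2968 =-725.05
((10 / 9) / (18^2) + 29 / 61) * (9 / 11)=42587 / 108702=0.39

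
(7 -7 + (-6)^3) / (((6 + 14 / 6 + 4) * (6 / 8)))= -864 / 37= -23.35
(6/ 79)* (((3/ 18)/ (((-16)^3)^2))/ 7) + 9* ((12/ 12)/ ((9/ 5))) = 46389002241/ 9277800448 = 5.00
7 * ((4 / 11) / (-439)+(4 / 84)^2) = 3065 / 304227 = 0.01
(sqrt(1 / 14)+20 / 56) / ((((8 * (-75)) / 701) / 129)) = -30143 / 560 - 30143 * sqrt(14) / 2800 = -94.11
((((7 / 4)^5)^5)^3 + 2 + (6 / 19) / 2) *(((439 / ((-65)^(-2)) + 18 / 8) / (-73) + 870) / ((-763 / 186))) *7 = 30535843955287594675972901805689008726472944988895633878813944247185363917 / 431551175852730265396069695438566046407505565712384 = 70758337976833960315372.75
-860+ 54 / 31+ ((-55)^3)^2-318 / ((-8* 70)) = 240267953180249 / 8680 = 27680639767.31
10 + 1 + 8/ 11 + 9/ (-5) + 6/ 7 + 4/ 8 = 8689/ 770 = 11.28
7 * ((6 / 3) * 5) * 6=420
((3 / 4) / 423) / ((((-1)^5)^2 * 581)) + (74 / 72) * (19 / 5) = 4799209 / 1228815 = 3.91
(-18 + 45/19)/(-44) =27/76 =0.36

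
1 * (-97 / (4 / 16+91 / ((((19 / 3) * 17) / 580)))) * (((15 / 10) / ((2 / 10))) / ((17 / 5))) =-276450 / 633683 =-0.44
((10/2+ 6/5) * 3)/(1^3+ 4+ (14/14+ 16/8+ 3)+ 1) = 31/20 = 1.55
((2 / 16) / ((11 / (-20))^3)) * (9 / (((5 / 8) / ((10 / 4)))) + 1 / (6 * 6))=-324250 / 11979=-27.07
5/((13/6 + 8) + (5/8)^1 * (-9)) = 1.10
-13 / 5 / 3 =-13 / 15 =-0.87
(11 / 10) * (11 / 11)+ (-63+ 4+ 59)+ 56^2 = 31371 / 10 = 3137.10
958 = 958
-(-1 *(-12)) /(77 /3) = -0.47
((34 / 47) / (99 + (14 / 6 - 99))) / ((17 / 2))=12 / 329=0.04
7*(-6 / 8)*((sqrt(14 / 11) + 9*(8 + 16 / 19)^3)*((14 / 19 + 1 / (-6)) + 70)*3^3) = -8110884559680 / 130321-1520505*sqrt(154) / 1672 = -62249025.62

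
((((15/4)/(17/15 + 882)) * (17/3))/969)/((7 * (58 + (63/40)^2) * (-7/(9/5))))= -18000/1193447915933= -0.00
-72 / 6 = -12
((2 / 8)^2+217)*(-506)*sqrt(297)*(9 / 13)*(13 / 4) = -4258886.44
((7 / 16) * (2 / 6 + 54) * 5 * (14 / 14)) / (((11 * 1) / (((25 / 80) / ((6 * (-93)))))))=-28525 / 4713984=-0.01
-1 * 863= -863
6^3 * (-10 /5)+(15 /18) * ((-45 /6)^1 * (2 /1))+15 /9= -2657 /6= -442.83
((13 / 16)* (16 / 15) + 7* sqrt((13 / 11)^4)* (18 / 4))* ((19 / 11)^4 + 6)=35528714117 / 53146830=668.50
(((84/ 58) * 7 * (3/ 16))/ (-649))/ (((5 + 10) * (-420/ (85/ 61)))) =119/ 183692960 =0.00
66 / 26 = 33 / 13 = 2.54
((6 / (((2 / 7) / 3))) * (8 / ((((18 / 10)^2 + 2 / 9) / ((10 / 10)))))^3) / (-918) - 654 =-5262606567402 / 8036395363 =-654.85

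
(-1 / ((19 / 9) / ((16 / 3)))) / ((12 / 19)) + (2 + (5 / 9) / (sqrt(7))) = -1.79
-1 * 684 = -684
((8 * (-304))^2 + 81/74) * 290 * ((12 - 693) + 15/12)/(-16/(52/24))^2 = -21380540219.03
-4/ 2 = -2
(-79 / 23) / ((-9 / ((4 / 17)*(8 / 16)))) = 0.04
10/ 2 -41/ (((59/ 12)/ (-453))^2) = -1211536531/ 3481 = -348042.67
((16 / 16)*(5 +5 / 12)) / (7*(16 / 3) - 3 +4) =13 / 92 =0.14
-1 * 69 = -69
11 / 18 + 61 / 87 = 685 / 522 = 1.31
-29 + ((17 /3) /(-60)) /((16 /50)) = -8437 /288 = -29.30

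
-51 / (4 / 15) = -765 / 4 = -191.25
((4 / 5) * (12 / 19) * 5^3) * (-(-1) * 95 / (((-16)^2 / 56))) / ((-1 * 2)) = -2625 / 4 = -656.25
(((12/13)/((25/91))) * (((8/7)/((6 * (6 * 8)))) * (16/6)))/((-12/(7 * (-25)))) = 0.52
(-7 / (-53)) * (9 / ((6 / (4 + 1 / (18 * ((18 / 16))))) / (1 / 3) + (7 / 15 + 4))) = 154980 / 1161919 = 0.13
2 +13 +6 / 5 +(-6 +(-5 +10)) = 76 / 5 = 15.20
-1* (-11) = 11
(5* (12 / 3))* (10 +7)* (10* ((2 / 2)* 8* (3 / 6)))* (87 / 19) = 1183200 / 19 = 62273.68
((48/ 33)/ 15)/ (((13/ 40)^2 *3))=5120/ 16731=0.31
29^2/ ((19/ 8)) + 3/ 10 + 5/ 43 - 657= -2471249/ 8170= -302.48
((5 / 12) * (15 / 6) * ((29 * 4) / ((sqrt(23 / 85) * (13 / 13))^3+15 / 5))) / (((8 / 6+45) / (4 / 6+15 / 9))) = 3116684375 / 1533158324 - 9921625 * sqrt(1955) / 4599474972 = 1.94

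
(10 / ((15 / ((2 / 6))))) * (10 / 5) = 4 / 9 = 0.44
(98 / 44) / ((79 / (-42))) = -1029 / 869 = -1.18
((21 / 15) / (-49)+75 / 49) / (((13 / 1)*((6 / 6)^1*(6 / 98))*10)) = 184 / 975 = 0.19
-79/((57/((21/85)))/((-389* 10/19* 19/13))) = 430234/4199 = 102.46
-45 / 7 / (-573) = 15 / 1337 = 0.01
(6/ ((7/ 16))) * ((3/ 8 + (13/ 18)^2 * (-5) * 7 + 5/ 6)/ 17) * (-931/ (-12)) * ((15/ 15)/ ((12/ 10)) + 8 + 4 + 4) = -148394351/ 8262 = -17961.07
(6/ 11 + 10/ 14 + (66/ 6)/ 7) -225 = -17107/ 77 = -222.17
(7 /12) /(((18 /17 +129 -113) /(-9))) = -357 /1160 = -0.31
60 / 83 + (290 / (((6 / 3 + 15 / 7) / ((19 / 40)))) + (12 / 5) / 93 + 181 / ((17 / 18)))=197399421 / 874820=225.65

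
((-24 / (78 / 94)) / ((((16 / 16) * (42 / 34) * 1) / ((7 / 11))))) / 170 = -188 / 2145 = -0.09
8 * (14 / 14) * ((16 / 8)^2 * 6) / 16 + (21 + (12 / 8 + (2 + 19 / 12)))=457 / 12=38.08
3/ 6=1/ 2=0.50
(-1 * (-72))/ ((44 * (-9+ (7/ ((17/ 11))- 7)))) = -102/ 715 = -0.14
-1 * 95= -95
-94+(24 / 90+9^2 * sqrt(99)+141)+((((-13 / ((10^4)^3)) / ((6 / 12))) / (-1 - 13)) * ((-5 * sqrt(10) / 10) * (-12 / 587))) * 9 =351 * sqrt(10) / 2054500000000000+709 / 15+243 * sqrt(11) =853.21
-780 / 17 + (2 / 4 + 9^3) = 23243 / 34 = 683.62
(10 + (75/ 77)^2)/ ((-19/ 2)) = -129830/ 112651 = -1.15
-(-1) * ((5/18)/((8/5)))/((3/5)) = 125/432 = 0.29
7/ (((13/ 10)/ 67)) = 4690/ 13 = 360.77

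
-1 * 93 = -93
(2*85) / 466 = 85 / 233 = 0.36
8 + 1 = 9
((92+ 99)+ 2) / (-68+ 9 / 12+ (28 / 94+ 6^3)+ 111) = 36284 / 48889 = 0.74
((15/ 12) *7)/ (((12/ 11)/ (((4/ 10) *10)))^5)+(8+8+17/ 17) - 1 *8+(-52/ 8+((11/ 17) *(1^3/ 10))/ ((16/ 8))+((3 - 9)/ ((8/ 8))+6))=119833987/ 20655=5801.69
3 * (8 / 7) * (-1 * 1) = -24 / 7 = -3.43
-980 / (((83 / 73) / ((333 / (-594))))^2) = -1787373245 / 7502121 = -238.25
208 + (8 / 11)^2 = 25232 / 121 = 208.53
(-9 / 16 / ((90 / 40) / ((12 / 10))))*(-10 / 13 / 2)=3 / 26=0.12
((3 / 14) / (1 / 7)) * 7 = 21 / 2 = 10.50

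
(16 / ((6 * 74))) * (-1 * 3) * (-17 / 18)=34 / 333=0.10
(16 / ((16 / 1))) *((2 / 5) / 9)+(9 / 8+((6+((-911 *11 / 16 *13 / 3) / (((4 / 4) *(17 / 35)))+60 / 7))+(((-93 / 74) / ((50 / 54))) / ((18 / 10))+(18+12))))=-17571255761 / 3170160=-5542.70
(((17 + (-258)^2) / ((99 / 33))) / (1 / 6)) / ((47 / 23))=3062726 / 47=65164.38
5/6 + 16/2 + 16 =149/6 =24.83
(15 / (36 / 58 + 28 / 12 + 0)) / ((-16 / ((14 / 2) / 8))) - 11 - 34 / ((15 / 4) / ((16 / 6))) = -35.46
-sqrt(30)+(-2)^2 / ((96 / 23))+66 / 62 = 1505 / 744-sqrt(30) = -3.45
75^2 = 5625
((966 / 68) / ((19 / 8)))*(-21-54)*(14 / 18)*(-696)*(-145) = -11373684000 / 323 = -35212643.96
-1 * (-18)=18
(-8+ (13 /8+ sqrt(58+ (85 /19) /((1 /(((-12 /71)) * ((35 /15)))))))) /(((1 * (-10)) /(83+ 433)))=6579 /20 - 258 * sqrt(102337838) /6745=-58.00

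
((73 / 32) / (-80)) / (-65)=73 / 166400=0.00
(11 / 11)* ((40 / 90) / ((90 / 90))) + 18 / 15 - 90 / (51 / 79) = -105392 / 765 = -137.77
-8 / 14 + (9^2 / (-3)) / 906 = -1271 / 2114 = -0.60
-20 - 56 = -76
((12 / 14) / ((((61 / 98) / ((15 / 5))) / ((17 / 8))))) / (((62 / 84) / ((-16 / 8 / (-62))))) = 22491 / 58621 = 0.38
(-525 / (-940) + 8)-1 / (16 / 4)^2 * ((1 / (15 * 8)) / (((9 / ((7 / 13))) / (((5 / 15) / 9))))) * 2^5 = 19060534 / 2227095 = 8.56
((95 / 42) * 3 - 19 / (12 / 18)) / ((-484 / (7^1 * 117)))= 4446 / 121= 36.74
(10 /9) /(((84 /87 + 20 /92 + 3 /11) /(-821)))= -626.68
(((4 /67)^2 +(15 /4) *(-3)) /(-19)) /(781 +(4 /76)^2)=3836879 /5062550552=0.00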